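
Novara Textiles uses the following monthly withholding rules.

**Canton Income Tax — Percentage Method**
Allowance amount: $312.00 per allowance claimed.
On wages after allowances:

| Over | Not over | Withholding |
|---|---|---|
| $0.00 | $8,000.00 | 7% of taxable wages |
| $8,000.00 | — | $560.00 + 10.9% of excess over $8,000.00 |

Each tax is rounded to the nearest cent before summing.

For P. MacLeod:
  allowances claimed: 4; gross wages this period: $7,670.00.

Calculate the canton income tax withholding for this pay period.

$449.54

Canton Income Tax: taxable = $7,670.00 − 4×$312.00 = $6,422.00
  7% × $6,422.00 = $449.54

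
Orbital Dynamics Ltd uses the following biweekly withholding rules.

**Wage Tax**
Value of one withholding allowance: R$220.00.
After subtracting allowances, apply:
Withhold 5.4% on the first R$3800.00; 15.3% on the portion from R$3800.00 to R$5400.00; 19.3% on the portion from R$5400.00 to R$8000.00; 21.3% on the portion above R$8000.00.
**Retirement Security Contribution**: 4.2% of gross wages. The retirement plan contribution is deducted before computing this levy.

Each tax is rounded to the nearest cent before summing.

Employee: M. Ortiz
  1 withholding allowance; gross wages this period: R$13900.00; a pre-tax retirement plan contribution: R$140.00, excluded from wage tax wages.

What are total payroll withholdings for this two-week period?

R$2709.74

Wage Tax: taxable = R$13900.00 − R$140.00 − 1×R$220.00 = R$13540.00
  R$951.80 + 21.3% × (R$13540.00 − R$8000.00) = R$951.80 + 21.3% × R$5540.00 = R$2131.82
Retirement Security Contribution: 4.2% × R$13760.00 = R$577.92
Total: R$2131.82 + R$577.92 = R$2709.74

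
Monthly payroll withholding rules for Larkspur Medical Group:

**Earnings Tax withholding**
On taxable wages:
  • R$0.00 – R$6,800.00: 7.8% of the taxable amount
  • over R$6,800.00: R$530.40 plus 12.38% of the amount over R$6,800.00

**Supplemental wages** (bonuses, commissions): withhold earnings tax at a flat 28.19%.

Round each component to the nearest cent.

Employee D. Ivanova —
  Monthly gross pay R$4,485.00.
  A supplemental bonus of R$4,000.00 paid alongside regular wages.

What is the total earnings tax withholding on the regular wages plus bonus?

R$1,477.43

Earnings Tax: taxable = R$4,485.00
  7.8% × R$4,485.00 = R$349.83
Supplemental (28.19% flat on bonus): 28.19% × R$4,000.00 = R$1,127.60
Total earnings tax: R$349.83 + R$1,127.60 = R$1,477.43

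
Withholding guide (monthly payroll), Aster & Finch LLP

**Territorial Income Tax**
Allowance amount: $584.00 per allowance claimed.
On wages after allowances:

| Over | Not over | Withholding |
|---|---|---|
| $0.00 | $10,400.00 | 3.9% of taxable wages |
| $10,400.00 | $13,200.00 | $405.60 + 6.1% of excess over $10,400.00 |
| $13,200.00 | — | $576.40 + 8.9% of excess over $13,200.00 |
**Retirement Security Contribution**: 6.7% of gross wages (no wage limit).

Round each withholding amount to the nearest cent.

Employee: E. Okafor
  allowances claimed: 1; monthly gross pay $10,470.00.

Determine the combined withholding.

$1,087.04

Territorial Income Tax: taxable = $10,470.00 − 1×$584.00 = $9,886.00
  3.9% × $9,886.00 = $385.55
Retirement Security Contribution: 6.7% × $10,470.00 = $701.49
Total: $385.55 + $701.49 = $1,087.04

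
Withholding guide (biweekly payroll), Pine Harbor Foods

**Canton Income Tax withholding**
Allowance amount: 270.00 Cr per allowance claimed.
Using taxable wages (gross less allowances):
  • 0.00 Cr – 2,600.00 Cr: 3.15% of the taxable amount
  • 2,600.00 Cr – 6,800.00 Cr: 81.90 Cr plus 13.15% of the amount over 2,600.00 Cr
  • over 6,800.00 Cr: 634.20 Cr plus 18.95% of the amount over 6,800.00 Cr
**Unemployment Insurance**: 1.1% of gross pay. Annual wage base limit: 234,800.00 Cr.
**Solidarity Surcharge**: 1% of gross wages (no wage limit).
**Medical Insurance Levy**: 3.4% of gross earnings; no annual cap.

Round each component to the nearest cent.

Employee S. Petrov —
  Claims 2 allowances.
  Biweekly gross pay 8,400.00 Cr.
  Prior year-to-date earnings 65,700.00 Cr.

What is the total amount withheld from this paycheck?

1,297.07 Cr

Canton Income Tax: taxable = 8,400.00 Cr − 2×270.00 Cr = 7,860.00 Cr
  634.20 Cr + 18.95% × (7,860.00 Cr − 6,800.00 Cr) = 634.20 Cr + 18.95% × 1,060.00 Cr = 835.07 Cr
Unemployment Insurance: 1.1% × 8,400.00 Cr = 92.40 Cr
Solidarity Surcharge: 1% × 8,400.00 Cr = 84.00 Cr
Medical Insurance Levy: 3.4% × 8,400.00 Cr = 285.60 Cr
Total: 835.07 Cr + 92.40 Cr + 84.00 Cr + 285.60 Cr = 1,297.07 Cr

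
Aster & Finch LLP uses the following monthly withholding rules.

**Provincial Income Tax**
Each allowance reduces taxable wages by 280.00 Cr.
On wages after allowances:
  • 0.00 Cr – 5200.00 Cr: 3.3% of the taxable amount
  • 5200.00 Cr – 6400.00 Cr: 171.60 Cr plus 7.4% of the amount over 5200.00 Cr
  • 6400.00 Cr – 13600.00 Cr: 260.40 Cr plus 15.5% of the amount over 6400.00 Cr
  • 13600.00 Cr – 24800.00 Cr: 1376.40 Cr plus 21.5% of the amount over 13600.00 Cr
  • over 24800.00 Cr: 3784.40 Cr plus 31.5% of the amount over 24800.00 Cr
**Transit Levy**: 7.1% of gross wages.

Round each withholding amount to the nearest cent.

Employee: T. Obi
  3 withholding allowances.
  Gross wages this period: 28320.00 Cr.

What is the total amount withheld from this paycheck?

Provincial Income Tax: taxable = 28320.00 Cr − 3×280.00 Cr = 27480.00 Cr
  3784.40 Cr + 31.5% × (27480.00 Cr − 24800.00 Cr) = 3784.40 Cr + 31.5% × 2680.00 Cr = 4628.60 Cr
Transit Levy: 7.1% × 28320.00 Cr = 2010.72 Cr
Total: 4628.60 Cr + 2010.72 Cr = 6639.32 Cr

6639.32 Cr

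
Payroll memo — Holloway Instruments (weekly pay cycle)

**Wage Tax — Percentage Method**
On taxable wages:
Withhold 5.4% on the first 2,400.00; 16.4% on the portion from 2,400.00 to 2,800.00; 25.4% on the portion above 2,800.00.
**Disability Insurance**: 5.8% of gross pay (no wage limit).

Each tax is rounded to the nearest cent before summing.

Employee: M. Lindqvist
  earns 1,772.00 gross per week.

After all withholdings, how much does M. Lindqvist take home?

1,573.53

Wage Tax: taxable = 1,772.00
  5.4% × 1,772.00 = 95.69
Disability Insurance: 5.8% × 1,772.00 = 102.78
Total withheld: 95.69 + 102.78 = 198.47
Net pay: 1,772.00 − 198.47 = 1,573.53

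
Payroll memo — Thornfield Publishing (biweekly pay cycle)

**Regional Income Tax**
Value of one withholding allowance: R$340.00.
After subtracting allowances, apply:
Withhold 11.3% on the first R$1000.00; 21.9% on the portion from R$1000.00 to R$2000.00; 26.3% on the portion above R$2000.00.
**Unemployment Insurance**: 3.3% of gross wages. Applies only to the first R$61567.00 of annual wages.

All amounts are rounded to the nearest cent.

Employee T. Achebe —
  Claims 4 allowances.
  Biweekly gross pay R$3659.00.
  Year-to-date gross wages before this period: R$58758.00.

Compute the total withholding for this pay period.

R$503.34

Regional Income Tax: taxable = R$3659.00 − 4×R$340.00 = R$2299.00
  R$332.00 + 26.3% × (R$2299.00 − R$2000.00) = R$332.00 + 26.3% × R$299.00 = R$410.64
Unemployment Insurance: cap R$61567.00 − YTD R$58758.00 = R$2809.00 subject; 3.3% × R$2809.00 = R$92.70
Total: R$410.64 + R$92.70 = R$503.34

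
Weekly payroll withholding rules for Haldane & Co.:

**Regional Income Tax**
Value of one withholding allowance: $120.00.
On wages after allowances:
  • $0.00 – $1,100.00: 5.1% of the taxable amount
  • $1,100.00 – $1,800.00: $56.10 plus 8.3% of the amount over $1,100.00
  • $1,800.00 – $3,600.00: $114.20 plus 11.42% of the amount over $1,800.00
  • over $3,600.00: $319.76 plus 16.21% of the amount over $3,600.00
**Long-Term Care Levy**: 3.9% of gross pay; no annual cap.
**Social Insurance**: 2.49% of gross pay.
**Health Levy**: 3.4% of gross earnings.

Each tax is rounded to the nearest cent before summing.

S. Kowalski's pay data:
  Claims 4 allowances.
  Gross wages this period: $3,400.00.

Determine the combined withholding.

Regional Income Tax: taxable = $3,400.00 − 4×$120.00 = $2,920.00
  $114.20 + 11.42% × ($2,920.00 − $1,800.00) = $114.20 + 11.42% × $1,120.00 = $242.10
Long-Term Care Levy: 3.9% × $3,400.00 = $132.60
Social Insurance: 2.49% × $3,400.00 = $84.66
Health Levy: 3.4% × $3,400.00 = $115.60
Total: $242.10 + $132.60 + $84.66 + $115.60 = $574.96

$574.96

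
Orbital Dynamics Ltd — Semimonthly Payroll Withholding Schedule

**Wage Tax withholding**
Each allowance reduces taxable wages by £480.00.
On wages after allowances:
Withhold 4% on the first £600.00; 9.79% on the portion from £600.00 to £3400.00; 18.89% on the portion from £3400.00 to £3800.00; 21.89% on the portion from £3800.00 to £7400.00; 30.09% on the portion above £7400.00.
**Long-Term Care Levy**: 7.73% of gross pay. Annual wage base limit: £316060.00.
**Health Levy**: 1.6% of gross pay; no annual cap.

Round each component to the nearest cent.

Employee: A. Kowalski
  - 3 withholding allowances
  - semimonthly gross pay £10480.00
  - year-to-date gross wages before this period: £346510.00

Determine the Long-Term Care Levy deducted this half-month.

£0.00

Long-Term Care Levy: YTD £346510.00 ≥ cap £316060.00 → £0.00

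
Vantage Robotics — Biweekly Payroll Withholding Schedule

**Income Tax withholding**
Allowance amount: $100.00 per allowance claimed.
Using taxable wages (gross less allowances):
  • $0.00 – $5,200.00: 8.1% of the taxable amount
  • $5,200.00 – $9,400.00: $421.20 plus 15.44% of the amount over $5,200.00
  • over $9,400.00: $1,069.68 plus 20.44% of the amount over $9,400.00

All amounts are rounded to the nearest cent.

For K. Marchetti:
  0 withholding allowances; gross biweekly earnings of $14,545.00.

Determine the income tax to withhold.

$2,121.32

Income Tax: taxable = $14,545.00
  $1,069.68 + 20.44% × ($14,545.00 − $9,400.00) = $1,069.68 + 20.44% × $5,145.00 = $2,121.32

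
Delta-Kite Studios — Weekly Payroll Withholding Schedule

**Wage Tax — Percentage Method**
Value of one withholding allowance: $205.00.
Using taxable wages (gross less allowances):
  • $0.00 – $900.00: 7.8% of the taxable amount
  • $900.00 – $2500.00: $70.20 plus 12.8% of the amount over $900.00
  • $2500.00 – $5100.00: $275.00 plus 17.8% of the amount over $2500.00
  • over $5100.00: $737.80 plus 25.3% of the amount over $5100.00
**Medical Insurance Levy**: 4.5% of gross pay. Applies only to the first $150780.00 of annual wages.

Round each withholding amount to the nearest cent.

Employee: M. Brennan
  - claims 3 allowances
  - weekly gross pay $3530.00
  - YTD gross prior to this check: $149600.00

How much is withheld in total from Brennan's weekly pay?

Wage Tax: taxable = $3530.00 − 3×$205.00 = $2915.00
  $275.00 + 17.8% × ($2915.00 − $2500.00) = $275.00 + 17.8% × $415.00 = $348.87
Medical Insurance Levy: cap $150780.00 − YTD $149600.00 = $1180.00 subject; 4.5% × $1180.00 = $53.10
Total: $348.87 + $53.10 = $401.97

$401.97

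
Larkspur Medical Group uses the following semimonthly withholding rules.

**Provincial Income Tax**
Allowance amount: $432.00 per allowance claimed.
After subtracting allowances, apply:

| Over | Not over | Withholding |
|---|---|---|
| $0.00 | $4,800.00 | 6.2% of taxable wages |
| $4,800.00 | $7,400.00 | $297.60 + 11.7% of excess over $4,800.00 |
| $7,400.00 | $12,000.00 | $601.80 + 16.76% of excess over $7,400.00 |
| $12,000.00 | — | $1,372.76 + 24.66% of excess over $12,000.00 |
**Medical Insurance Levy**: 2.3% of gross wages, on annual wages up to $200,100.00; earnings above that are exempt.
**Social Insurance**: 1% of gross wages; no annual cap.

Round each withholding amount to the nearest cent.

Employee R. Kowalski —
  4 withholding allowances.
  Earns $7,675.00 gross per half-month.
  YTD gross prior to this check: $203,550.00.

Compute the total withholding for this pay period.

$508.55

Provincial Income Tax: taxable = $7,675.00 − 4×$432.00 = $5,947.00
  $297.60 + 11.7% × ($5,947.00 − $4,800.00) = $297.60 + 11.7% × $1,147.00 = $431.80
Medical Insurance Levy: YTD $203,550.00 ≥ cap $200,100.00 → $0.00
Social Insurance: 1% × $7,675.00 = $76.75
Total: $431.80 + $0.00 + $76.75 = $508.55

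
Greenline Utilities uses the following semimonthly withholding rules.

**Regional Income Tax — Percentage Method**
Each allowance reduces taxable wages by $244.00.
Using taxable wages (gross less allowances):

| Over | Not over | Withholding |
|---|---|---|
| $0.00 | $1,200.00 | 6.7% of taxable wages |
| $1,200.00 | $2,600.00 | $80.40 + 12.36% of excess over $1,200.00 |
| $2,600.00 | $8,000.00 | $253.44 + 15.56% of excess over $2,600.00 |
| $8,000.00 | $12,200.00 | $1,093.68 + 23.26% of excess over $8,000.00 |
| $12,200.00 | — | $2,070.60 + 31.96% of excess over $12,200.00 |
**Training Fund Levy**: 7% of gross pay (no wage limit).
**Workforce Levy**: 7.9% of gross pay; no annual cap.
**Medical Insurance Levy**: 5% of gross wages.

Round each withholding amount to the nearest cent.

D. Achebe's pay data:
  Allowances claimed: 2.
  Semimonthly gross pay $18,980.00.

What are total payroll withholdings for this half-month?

Regional Income Tax: taxable = $18,980.00 − 2×$244.00 = $18,492.00
  $2,070.60 + 31.96% × ($18,492.00 − $12,200.00) = $2,070.60 + 31.96% × $6,292.00 = $4,081.52
Training Fund Levy: 7% × $18,980.00 = $1,328.60
Workforce Levy: 7.9% × $18,980.00 = $1,499.42
Medical Insurance Levy: 5% × $18,980.00 = $949.00
Total: $4,081.52 + $1,328.60 + $1,499.42 + $949.00 = $7,858.54

$7,858.54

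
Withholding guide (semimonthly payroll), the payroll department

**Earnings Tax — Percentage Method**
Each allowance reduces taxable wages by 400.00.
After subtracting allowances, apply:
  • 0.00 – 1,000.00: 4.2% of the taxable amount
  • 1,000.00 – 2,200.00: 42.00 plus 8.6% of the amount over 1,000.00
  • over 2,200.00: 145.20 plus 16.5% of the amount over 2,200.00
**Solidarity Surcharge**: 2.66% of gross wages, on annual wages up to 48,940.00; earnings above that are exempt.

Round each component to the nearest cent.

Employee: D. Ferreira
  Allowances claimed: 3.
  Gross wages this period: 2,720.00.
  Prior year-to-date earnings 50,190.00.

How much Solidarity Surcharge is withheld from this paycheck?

Solidarity Surcharge: YTD 50,190.00 ≥ cap 48,940.00 → 0.00

0.00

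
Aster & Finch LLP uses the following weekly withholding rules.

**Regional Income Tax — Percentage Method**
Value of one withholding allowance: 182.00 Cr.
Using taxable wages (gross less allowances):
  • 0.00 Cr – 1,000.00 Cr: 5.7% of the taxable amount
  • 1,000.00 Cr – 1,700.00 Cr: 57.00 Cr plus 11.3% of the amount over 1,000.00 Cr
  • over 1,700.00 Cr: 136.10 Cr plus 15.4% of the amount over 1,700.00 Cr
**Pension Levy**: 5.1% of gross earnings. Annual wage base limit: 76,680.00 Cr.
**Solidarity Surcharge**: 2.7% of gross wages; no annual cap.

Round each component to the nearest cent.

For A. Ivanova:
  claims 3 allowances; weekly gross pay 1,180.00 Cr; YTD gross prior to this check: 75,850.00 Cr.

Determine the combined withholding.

Regional Income Tax: taxable = 1,180.00 Cr − 3×182.00 Cr = 634.00 Cr
  5.7% × 634.00 Cr = 36.14 Cr
Pension Levy: cap 76,680.00 Cr − YTD 75,850.00 Cr = 830.00 Cr subject; 5.1% × 830.00 Cr = 42.33 Cr
Solidarity Surcharge: 2.7% × 1,180.00 Cr = 31.86 Cr
Total: 36.14 Cr + 42.33 Cr + 31.86 Cr = 110.33 Cr

110.33 Cr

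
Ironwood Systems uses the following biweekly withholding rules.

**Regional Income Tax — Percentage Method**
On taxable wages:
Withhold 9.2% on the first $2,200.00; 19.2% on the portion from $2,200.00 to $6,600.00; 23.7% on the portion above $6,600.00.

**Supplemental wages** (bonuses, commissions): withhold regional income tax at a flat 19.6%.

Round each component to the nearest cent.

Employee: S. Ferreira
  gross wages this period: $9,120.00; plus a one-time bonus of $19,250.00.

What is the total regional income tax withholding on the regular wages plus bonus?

Regional Income Tax: taxable = $9,120.00
  $1,047.20 + 23.7% × ($9,120.00 − $6,600.00) = $1,047.20 + 23.7% × $2,520.00 = $1,644.44
Supplemental (19.6% flat on bonus): 19.6% × $19,250.00 = $3,773.00
Total regional income tax: $1,644.44 + $3,773.00 = $5,417.44

$5,417.44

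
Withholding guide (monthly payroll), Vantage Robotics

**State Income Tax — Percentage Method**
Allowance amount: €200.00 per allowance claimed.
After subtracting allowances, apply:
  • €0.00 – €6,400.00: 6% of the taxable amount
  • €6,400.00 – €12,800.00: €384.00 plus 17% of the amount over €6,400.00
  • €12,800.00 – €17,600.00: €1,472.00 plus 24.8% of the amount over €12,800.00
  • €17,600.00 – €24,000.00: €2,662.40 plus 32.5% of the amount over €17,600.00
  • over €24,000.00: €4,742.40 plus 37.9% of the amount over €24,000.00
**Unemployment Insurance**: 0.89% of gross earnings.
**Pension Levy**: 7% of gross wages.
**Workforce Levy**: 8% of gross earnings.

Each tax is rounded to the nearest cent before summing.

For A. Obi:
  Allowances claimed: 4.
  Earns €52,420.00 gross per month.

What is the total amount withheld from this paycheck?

€23,539.92

State Income Tax: taxable = €52,420.00 − 4×€200.00 = €51,620.00
  €4,742.40 + 37.9% × (€51,620.00 − €24,000.00) = €4,742.40 + 37.9% × €27,620.00 = €15,210.38
Unemployment Insurance: 0.89% × €52,420.00 = €466.54
Pension Levy: 7% × €52,420.00 = €3,669.40
Workforce Levy: 8% × €52,420.00 = €4,193.60
Total: €15,210.38 + €466.54 + €3,669.40 + €4,193.60 = €23,539.92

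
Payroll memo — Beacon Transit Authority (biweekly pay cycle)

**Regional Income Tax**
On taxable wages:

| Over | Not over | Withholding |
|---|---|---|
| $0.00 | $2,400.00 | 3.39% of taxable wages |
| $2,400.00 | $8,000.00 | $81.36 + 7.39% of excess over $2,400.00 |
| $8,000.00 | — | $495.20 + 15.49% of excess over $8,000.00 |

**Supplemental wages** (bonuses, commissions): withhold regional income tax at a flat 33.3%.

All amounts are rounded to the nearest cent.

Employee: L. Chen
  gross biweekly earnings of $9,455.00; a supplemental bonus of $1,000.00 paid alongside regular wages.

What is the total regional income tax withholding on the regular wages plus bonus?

Regional Income Tax: taxable = $9,455.00
  $495.20 + 15.49% × ($9,455.00 − $8,000.00) = $495.20 + 15.49% × $1,455.00 = $720.58
Supplemental (33.3% flat on bonus): 33.3% × $1,000.00 = $333.00
Total regional income tax: $720.58 + $333.00 = $1,053.58

$1,053.58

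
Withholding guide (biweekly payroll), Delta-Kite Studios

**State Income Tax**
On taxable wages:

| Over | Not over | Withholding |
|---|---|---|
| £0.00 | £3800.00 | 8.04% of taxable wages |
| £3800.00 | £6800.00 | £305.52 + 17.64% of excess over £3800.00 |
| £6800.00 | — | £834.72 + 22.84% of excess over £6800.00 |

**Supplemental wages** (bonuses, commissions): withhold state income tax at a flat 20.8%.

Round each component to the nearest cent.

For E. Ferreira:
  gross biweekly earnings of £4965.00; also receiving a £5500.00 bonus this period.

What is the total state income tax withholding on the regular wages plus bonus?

£1655.03

State Income Tax: taxable = £4965.00
  £305.52 + 17.64% × (£4965.00 − £3800.00) = £305.52 + 17.64% × £1165.00 = £511.03
Supplemental (20.8% flat on bonus): 20.8% × £5500.00 = £1144.00
Total state income tax: £511.03 + £1144.00 = £1655.03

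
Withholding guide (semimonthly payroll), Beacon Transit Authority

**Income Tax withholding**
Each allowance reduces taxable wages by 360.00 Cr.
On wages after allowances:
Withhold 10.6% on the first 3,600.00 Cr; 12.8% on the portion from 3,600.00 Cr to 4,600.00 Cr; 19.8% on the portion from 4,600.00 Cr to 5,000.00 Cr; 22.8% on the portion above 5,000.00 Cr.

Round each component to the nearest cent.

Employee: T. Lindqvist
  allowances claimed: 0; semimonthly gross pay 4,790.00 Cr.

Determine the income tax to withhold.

547.22 Cr

Income Tax: taxable = 4,790.00 Cr
  509.60 Cr + 19.8% × (4,790.00 Cr − 4,600.00 Cr) = 509.60 Cr + 19.8% × 190.00 Cr = 547.22 Cr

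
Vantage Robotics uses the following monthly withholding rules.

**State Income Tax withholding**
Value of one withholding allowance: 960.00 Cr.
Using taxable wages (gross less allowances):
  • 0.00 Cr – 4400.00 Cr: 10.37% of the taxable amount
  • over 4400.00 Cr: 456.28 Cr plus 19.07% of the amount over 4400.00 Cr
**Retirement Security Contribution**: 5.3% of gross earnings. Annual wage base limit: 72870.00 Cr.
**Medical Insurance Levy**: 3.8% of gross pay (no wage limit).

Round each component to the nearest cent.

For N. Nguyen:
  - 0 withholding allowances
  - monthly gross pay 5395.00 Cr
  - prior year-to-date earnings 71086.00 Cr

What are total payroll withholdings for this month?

945.59 Cr

State Income Tax: taxable = 5395.00 Cr
  456.28 Cr + 19.07% × (5395.00 Cr − 4400.00 Cr) = 456.28 Cr + 19.07% × 995.00 Cr = 646.03 Cr
Retirement Security Contribution: cap 72870.00 Cr − YTD 71086.00 Cr = 1784.00 Cr subject; 5.3% × 1784.00 Cr = 94.55 Cr
Medical Insurance Levy: 3.8% × 5395.00 Cr = 205.01 Cr
Total: 646.03 Cr + 94.55 Cr + 205.01 Cr = 945.59 Cr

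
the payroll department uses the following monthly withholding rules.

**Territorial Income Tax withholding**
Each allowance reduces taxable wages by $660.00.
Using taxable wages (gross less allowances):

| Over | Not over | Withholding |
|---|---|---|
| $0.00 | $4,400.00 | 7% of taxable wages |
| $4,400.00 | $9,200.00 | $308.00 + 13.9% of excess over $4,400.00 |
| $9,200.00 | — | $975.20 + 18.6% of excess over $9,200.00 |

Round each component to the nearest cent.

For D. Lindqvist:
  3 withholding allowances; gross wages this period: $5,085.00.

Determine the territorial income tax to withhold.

$217.35

Territorial Income Tax: taxable = $5,085.00 − 3×$660.00 = $3,105.00
  7% × $3,105.00 = $217.35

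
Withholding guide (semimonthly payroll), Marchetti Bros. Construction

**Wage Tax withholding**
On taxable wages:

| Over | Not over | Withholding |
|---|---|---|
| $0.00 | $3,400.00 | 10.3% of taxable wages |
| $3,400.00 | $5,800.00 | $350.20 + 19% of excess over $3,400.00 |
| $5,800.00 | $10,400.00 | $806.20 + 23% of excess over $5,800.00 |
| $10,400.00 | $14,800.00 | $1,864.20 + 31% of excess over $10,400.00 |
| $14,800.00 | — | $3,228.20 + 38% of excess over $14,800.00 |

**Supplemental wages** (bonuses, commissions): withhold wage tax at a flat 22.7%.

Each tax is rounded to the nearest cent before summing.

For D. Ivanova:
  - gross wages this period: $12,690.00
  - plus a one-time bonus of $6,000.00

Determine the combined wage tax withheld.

Wage Tax: taxable = $12,690.00
  $1,864.20 + 31% × ($12,690.00 − $10,400.00) = $1,864.20 + 31% × $2,290.00 = $2,574.10
Supplemental (22.7% flat on bonus): 22.7% × $6,000.00 = $1,362.00
Total wage tax: $2,574.10 + $1,362.00 = $3,936.10

$3,936.10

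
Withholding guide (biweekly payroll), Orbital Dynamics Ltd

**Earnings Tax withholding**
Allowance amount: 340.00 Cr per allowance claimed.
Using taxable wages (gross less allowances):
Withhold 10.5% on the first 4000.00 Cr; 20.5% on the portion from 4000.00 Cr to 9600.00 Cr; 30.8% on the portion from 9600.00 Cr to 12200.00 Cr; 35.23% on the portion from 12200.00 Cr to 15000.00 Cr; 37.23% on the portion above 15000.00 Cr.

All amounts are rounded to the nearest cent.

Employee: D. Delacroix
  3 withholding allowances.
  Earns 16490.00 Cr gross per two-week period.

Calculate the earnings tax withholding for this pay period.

Earnings Tax: taxable = 16490.00 Cr − 3×340.00 Cr = 15470.00 Cr
  3355.24 Cr + 37.23% × (15470.00 Cr − 15000.00 Cr) = 3355.24 Cr + 37.23% × 470.00 Cr = 3530.22 Cr

3530.22 Cr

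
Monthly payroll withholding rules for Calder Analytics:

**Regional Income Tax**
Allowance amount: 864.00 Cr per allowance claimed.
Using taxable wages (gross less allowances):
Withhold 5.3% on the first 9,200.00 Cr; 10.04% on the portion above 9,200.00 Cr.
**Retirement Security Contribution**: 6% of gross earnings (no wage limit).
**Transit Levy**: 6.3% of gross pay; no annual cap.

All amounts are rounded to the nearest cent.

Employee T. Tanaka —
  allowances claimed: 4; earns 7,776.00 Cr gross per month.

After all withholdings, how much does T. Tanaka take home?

6,590.59 Cr

Regional Income Tax: taxable = 7,776.00 Cr − 4×864.00 Cr = 4,320.00 Cr
  5.3% × 4,320.00 Cr = 228.96 Cr
Retirement Security Contribution: 6% × 7,776.00 Cr = 466.56 Cr
Transit Levy: 6.3% × 7,776.00 Cr = 489.89 Cr
Total withheld: 228.96 Cr + 466.56 Cr + 489.89 Cr = 1,185.41 Cr
Net pay: 7,776.00 Cr − 1,185.41 Cr = 6,590.59 Cr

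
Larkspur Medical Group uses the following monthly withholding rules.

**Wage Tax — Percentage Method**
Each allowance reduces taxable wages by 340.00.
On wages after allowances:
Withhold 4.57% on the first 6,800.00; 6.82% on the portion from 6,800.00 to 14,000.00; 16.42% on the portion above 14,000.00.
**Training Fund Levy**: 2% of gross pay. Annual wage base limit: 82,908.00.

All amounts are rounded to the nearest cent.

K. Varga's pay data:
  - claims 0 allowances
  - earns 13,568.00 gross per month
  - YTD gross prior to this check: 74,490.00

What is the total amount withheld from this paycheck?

940.70

Wage Tax: taxable = 13,568.00
  310.76 + 6.82% × (13,568.00 − 6,800.00) = 310.76 + 6.82% × 6,768.00 = 772.34
Training Fund Levy: cap 82,908.00 − YTD 74,490.00 = 8,418.00 subject; 2% × 8,418.00 = 168.36
Total: 772.34 + 168.36 = 940.70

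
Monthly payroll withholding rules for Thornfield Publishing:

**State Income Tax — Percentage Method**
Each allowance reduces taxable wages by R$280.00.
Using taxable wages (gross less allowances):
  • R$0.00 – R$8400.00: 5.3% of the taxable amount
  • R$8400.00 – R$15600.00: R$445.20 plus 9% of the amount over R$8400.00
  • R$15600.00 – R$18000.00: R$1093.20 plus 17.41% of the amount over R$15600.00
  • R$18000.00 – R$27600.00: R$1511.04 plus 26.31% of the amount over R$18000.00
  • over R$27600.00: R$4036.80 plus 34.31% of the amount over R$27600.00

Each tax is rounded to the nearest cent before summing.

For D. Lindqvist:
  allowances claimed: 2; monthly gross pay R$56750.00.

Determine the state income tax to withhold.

R$13846.03

State Income Tax: taxable = R$56750.00 − 2×R$280.00 = R$56190.00
  R$4036.80 + 34.31% × (R$56190.00 − R$27600.00) = R$4036.80 + 34.31% × R$28590.00 = R$13846.03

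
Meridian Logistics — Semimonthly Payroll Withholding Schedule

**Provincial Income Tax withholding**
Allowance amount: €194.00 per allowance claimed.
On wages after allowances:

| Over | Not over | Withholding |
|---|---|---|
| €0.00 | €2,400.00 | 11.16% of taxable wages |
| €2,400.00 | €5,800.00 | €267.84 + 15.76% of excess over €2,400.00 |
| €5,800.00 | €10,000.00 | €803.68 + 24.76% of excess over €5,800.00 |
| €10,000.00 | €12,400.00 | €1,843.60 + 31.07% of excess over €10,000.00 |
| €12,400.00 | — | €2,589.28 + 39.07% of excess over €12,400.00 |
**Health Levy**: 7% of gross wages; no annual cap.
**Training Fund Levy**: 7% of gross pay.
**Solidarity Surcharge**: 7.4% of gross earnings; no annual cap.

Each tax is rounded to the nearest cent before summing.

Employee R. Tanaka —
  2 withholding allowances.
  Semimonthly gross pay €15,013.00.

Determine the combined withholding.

€6,671.37

Provincial Income Tax: taxable = €15,013.00 − 2×€194.00 = €14,625.00
  €2,589.28 + 39.07% × (€14,625.00 − €12,400.00) = €2,589.28 + 39.07% × €2,225.00 = €3,458.59
Health Levy: 7% × €15,013.00 = €1,050.91
Training Fund Levy: 7% × €15,013.00 = €1,050.91
Solidarity Surcharge: 7.4% × €15,013.00 = €1,110.96
Total: €3,458.59 + €1,050.91 + €1,050.91 + €1,110.96 = €6,671.37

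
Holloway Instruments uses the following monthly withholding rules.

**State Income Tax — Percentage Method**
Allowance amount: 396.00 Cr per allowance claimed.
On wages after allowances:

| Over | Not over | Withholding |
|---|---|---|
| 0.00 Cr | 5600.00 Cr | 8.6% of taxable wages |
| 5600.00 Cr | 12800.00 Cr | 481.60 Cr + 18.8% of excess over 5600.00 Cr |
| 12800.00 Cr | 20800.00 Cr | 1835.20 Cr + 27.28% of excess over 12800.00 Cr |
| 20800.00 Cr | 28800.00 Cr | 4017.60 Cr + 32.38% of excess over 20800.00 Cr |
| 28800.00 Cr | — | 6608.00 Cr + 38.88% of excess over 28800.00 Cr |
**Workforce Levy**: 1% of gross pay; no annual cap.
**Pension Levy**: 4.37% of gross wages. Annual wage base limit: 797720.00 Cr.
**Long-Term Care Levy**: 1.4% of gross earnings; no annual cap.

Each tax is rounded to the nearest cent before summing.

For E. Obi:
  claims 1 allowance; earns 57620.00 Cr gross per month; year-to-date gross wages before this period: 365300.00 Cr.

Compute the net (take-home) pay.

36059.88 Cr

State Income Tax: taxable = 57620.00 Cr − 1×396.00 Cr = 57224.00 Cr
  6608.00 Cr + 38.88% × (57224.00 Cr − 28800.00 Cr) = 6608.00 Cr + 38.88% × 28424.00 Cr = 17659.25 Cr
Workforce Levy: 1% × 57620.00 Cr = 576.20 Cr
Pension Levy: 4.37% × 57620.00 Cr = 2517.99 Cr
Long-Term Care Levy: 1.4% × 57620.00 Cr = 806.68 Cr
Total withheld: 17659.25 Cr + 576.20 Cr + 2517.99 Cr + 806.68 Cr = 21560.12 Cr
Net pay: 57620.00 Cr − 21560.12 Cr = 36059.88 Cr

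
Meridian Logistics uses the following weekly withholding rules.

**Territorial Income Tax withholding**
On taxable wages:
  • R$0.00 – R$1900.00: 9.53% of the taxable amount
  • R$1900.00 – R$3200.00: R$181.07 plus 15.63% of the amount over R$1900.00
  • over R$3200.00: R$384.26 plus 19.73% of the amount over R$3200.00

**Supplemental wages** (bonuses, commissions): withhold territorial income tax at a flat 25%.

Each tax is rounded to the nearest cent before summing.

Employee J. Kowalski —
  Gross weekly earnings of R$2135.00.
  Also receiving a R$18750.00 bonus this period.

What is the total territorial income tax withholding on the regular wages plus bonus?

R$4905.30

Territorial Income Tax: taxable = R$2135.00
  R$181.07 + 15.63% × (R$2135.00 − R$1900.00) = R$181.07 + 15.63% × R$235.00 = R$217.80
Supplemental (25% flat on bonus): 25% × R$18750.00 = R$4687.50
Total territorial income tax: R$217.80 + R$4687.50 = R$4905.30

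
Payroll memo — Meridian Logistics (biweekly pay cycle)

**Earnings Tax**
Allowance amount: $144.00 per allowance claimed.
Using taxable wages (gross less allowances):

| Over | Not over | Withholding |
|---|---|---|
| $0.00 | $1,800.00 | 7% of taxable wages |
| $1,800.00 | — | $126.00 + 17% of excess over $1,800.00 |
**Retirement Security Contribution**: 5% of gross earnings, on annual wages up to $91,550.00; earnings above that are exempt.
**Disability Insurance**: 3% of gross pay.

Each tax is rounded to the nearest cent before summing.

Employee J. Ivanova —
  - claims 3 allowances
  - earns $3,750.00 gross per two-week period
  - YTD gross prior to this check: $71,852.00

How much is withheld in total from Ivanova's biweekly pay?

Earnings Tax: taxable = $3,750.00 − 3×$144.00 = $3,318.00
  $126.00 + 17% × ($3,318.00 − $1,800.00) = $126.00 + 17% × $1,518.00 = $384.06
Retirement Security Contribution: 5% × $3,750.00 = $187.50
Disability Insurance: 3% × $3,750.00 = $112.50
Total: $384.06 + $187.50 + $112.50 = $684.06

$684.06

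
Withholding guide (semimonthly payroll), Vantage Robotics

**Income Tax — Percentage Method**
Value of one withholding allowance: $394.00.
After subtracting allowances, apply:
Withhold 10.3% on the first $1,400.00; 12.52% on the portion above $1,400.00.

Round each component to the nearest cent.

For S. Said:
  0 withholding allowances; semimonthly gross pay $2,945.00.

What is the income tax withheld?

$337.63

Income Tax: taxable = $2,945.00
  $144.20 + 12.52% × ($2,945.00 − $1,400.00) = $144.20 + 12.52% × $1,545.00 = $337.63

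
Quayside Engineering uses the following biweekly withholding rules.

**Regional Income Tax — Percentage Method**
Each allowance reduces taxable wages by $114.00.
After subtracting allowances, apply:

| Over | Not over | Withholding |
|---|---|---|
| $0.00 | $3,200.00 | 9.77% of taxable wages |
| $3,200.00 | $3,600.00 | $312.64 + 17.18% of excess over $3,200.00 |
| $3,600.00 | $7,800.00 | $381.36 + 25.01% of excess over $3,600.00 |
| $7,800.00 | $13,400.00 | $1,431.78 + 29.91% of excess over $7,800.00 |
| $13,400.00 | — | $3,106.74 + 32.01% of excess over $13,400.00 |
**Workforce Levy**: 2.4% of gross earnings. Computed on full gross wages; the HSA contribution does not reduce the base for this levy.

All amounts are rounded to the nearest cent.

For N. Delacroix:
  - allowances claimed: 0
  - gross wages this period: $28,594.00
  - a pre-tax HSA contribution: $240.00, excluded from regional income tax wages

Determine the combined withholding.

Regional Income Tax: taxable = $28,594.00 − $240.00 = $28,354.00
  $3,106.74 + 32.01% × ($28,354.00 − $13,400.00) = $3,106.74 + 32.01% × $14,954.00 = $7,893.52
Workforce Levy: 2.4% × $28,594.00 = $686.26
Total: $7,893.52 + $686.26 = $8,579.78

$8,579.78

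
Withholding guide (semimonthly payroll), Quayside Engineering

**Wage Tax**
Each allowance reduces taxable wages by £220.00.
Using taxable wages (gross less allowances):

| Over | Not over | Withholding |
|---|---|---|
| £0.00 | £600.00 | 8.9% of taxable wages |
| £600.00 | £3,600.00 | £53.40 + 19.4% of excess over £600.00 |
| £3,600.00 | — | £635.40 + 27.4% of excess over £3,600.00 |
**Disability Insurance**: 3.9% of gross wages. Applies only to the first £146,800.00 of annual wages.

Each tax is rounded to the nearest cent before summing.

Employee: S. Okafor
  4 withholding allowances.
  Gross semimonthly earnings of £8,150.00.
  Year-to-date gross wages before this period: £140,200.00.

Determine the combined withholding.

£1,898.38

Wage Tax: taxable = £8,150.00 − 4×£220.00 = £7,270.00
  £635.40 + 27.4% × (£7,270.00 − £3,600.00) = £635.40 + 27.4% × £3,670.00 = £1,640.98
Disability Insurance: cap £146,800.00 − YTD £140,200.00 = £6,600.00 subject; 3.9% × £6,600.00 = £257.40
Total: £1,640.98 + £257.40 = £1,898.38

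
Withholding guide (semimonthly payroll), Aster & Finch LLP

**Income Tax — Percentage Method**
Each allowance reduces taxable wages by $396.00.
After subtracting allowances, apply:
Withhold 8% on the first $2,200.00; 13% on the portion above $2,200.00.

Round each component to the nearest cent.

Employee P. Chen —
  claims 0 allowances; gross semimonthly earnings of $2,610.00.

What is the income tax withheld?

Income Tax: taxable = $2,610.00
  $176.00 + 13% × ($2,610.00 − $2,200.00) = $176.00 + 13% × $410.00 = $229.30

$229.30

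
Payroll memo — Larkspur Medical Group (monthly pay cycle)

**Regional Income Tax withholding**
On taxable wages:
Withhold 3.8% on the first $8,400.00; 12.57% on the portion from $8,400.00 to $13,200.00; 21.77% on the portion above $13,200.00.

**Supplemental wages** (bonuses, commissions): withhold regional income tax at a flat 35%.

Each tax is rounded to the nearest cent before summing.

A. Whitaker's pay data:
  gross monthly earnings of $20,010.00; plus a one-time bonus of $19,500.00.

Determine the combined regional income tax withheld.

Regional Income Tax: taxable = $20,010.00
  $922.56 + 21.77% × ($20,010.00 − $13,200.00) = $922.56 + 21.77% × $6,810.00 = $2,405.10
Supplemental (35% flat on bonus): 35% × $19,500.00 = $6,825.00
Total regional income tax: $2,405.10 + $6,825.00 = $9,230.10

$9,230.10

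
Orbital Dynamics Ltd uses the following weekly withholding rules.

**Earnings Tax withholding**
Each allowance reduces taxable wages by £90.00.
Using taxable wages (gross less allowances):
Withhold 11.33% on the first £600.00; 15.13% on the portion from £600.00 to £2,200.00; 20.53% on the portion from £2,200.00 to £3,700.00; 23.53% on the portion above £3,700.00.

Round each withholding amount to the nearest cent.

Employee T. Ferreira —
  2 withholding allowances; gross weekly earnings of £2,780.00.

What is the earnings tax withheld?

£392.18

Earnings Tax: taxable = £2,780.00 − 2×£90.00 = £2,600.00
  £310.06 + 20.53% × (£2,600.00 − £2,200.00) = £310.06 + 20.53% × £400.00 = £392.18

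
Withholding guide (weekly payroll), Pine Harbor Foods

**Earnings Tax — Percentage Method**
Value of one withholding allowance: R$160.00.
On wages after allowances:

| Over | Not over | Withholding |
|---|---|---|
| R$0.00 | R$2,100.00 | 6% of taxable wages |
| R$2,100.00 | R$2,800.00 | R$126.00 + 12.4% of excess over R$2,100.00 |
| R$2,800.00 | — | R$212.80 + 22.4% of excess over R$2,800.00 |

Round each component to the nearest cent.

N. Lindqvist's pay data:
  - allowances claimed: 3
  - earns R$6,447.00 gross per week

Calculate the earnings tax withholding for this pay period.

R$922.21

Earnings Tax: taxable = R$6,447.00 − 3×R$160.00 = R$5,967.00
  R$212.80 + 22.4% × (R$5,967.00 − R$2,800.00) = R$212.80 + 22.4% × R$3,167.00 = R$922.21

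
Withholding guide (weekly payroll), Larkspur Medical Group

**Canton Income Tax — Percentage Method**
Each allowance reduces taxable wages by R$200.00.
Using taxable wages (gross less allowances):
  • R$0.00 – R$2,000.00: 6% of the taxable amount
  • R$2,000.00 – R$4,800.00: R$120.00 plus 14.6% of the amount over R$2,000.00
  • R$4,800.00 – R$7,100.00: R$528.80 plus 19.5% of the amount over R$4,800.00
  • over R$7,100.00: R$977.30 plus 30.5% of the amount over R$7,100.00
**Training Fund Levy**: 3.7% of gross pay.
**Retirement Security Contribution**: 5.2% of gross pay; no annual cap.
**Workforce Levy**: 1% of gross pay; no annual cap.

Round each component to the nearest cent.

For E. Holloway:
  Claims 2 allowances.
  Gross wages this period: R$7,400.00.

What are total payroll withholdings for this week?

R$1,690.40

Canton Income Tax: taxable = R$7,400.00 − 2×R$200.00 = R$7,000.00
  R$528.80 + 19.5% × (R$7,000.00 − R$4,800.00) = R$528.80 + 19.5% × R$2,200.00 = R$957.80
Training Fund Levy: 3.7% × R$7,400.00 = R$273.80
Retirement Security Contribution: 5.2% × R$7,400.00 = R$384.80
Workforce Levy: 1% × R$7,400.00 = R$74.00
Total: R$957.80 + R$273.80 + R$384.80 + R$74.00 = R$1,690.40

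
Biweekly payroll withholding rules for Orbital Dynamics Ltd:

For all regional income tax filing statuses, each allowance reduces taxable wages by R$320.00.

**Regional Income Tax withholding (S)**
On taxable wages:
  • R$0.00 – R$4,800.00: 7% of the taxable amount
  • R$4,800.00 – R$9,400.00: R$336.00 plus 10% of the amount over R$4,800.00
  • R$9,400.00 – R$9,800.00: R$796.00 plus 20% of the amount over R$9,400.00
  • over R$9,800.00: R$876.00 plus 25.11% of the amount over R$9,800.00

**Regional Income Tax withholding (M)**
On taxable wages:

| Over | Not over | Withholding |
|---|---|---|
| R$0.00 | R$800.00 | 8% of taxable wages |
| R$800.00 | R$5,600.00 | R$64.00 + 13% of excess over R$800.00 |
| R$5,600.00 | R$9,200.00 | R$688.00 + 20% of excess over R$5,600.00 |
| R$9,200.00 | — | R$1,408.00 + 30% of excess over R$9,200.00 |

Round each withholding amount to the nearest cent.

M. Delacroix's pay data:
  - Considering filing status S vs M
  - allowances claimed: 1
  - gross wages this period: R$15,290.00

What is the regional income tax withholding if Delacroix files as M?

R$3,139.00

Regional Income Tax (M): taxable = R$15,290.00 − 1×R$320.00 = R$14,970.00
  R$1,408.00 + 30% × (R$14,970.00 − R$9,200.00) = R$1,408.00 + 30% × R$5,770.00 = R$3,139.00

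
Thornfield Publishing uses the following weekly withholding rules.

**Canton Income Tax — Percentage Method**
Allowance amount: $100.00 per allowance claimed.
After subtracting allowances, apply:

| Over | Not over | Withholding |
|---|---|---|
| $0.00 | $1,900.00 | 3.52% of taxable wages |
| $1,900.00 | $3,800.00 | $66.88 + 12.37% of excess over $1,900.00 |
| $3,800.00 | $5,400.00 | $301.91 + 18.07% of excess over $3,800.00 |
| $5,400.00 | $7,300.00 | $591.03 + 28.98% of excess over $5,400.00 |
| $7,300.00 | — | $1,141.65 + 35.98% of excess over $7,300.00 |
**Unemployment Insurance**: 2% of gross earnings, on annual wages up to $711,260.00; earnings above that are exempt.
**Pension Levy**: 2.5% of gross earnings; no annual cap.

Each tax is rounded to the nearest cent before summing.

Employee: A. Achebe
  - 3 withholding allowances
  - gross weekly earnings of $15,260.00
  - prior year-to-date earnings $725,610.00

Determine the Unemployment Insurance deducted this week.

$0.00

Unemployment Insurance: YTD $725,610.00 ≥ cap $711,260.00 → $0.00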